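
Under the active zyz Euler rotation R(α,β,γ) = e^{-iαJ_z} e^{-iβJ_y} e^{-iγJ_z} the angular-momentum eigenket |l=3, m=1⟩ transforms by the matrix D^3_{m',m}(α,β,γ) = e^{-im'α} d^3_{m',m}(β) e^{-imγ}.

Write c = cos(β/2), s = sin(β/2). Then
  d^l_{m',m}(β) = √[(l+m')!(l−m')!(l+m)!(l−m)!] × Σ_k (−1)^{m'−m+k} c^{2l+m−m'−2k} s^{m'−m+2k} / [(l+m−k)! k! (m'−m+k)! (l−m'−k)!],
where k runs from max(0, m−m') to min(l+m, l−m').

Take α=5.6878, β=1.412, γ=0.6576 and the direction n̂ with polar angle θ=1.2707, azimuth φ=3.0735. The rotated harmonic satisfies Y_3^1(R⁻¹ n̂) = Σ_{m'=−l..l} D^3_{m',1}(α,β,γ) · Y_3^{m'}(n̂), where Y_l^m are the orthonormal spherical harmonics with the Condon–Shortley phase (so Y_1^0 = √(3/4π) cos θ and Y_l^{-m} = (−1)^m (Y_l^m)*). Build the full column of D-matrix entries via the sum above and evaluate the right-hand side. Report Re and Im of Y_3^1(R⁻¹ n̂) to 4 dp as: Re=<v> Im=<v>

Need the full column D^3_{m',1} for m'=−3..3 at α=5.6878, β=1.412, γ=0.6576.
cos(β/2)=0.760963, sin(β/2)=0.648795
d^3_{-3,1}: single k=4 term ⇒ +0.397377;  D = -0.304484-0.255339i
d^3_{-2,1}: k∈[3..4] ⇒ +0.761103 -0.276631 = +0.484472;  D = -0.132757-0.465928i
d^3_{-1,1}: k∈[2..4] ⇒ +0.846878 -0.820819 +0.074584 = +0.100643;  D = +0.031450-0.095603i
d^3_{0,1}: k∈[1..3] ⇒ +0.573477 -1.250620 +0.303035 = -0.374108;  D = -0.296092+0.228662i
d^3_{1,1}: k∈[0..2] ⇒ +0.194170 -1.129171 +0.615614 = -0.319386;  D = -0.318769+0.019858i
d^3_{2,1}: k∈[0..1] ⇒ -0.523511 +0.761103 = +0.237592;  D = +0.204615+0.120760i
d^3_{3,1}: single k=0 term ⇒ +0.546657;  D = +0.233950+0.494066i
Y_3^{m'}(θ=1.2707,φ=3.0735) and Σ D·Y over m':
  (-0.3045-0.2553i)·(-0.3562-0.0738i)  (-0.1328-0.4659i)·(+0.2732+0.0374i)  (+0.0314-0.0956i)·(+0.1734+0.0118i)  (-0.2961+0.2287i)·(-0.2827+0.0000i)  (-0.3188+0.0199i)·(-0.1734+0.0118i)  (+0.2046+0.1208i)·(+0.2732-0.0374i)  (+0.2340+0.4941i)·(+0.3562-0.0738i)
Y_3^1(R⁻¹ n̂) = +0.396342+0.077140i

Re=0.3963 Im=0.0771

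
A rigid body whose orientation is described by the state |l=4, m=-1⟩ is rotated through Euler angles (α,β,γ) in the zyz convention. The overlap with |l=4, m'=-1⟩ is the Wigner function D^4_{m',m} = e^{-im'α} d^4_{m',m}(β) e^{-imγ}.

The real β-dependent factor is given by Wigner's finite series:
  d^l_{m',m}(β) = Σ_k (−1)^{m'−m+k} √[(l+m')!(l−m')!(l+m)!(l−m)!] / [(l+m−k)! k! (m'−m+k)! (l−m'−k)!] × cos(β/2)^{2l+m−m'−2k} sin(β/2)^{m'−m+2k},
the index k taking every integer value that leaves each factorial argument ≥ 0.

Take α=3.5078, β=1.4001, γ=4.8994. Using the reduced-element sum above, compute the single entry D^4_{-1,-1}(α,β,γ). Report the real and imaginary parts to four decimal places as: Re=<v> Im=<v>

D^4_{-1,-1}(3.5078,1.4001,4.8994) = e^{-i·-1·3.5078}·d^4_{-1,-1}(1.4001)·e^{-i·-1·4.8994}. Compute d first:
With c≡cos(β/2)=0.764810 and s≡sin(β/2)=0.644256, N=[6·120·6·120]^{1/2}=720.000000
Admissible k: 0..3 (factorial args all ≥0)
  k=0: (−1)^0·720.0000/(720)·0.7648^8·0.6443^0 = +0.117065
  k=1: (−1)^1·720.0000/(48)·0.7648^6·0.6443^2 = -1.246032
  k=2: (−1)^2·720.0000/(24)·0.7648^4·0.6443^4 = +1.768354
  k=3: (−1)^3·720.0000/(72)·0.7648^2·0.6443^6 = -0.418271
d^4_{-1,-1}(1.4001) = +0.117065 -1.246032 +1.768354 -0.418271 = +0.221116
D = (-0.933692-0.358077i)·(+0.221116)·(+0.185923-0.982564i) = -0.116180+0.188134i

Re=-0.1162 Im=0.1881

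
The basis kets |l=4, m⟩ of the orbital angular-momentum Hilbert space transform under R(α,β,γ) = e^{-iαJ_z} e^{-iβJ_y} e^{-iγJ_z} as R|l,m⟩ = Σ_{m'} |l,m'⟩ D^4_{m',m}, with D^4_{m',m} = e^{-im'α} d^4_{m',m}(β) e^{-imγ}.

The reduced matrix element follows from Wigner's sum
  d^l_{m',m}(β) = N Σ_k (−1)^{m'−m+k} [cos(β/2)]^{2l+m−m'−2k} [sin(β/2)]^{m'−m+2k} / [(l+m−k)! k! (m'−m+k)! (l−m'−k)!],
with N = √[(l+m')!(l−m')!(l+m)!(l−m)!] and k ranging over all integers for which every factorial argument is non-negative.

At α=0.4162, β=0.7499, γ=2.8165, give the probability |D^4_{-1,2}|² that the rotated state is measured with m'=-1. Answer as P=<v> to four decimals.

P=0.1410

Split into d^4_{-1,2}(β=0.7499) × two z-phases.
Half-angle: c=0.930526, s=0.366226. N=√(6·120·720·2)=1018.233765
Admissible k: 3..5 (factorial args all ≥0)
  k=3: (−1)^0·1018.2338/(72)·0.9305^5·0.3662^3 = +0.484624
  k=4: (−1)^1·1018.2338/(48)·0.9305^3·0.3662^5 = -0.112600
  k=5: (−1)^2·1018.2338/(240)·0.9305^1·0.3662^7 = +0.003488
d^4_{-1,2}(0.7499) = +0.484624 -0.112600 +0.003488 = +0.375512
|D^4_{-1,2}|² = |d^4_{-1,2}(β)|² = (+0.375512)² = 0.141010 (the z-rotation phases have unit modulus)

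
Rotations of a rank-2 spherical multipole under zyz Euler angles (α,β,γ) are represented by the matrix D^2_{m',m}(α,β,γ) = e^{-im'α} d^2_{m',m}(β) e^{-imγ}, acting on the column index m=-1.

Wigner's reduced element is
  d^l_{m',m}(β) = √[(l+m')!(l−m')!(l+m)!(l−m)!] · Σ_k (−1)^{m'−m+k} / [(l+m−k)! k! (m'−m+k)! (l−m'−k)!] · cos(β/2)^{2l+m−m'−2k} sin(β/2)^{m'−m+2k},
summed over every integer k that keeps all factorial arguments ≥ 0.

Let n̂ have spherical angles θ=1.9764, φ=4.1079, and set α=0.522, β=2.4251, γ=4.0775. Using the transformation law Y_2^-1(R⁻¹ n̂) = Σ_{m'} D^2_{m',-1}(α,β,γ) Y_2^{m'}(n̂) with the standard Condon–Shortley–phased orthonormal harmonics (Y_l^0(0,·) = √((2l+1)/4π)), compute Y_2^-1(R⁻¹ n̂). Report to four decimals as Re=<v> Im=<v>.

Need the full column D^2_{m',-1} for m'=−2..2 at α=0.522, β=2.4251, γ=4.0775.
cos(β/2)=0.350632, sin(β/2)=0.936513
d^2_{-2,-1}: single k=1 term ⇒ +0.080742;  D = +0.032119-0.074079i
d^2_{-1,-1}: k∈[0..1] ⇒ +0.015115 -0.323484 = -0.308369;  D = +0.034738+0.306406i
d^2_{0,-1}: k∈[0..1] ⇒ -0.098888 +0.705455 = +0.606567;  D = -0.359747-0.488370i
d^2_{1,-1}: k∈[0..1] ⇒ +0.323484 -0.769229 = -0.445745;  D = +0.408104+0.179274i
d^2_{2,-1}: single k=0 term ⇒ -0.576002;  D = +0.572640-0.062140i
Y_2^{m'}(θ=1.9764,φ=4.1079) and Σ D·Y over m':
  (+0.0321-0.0741i)·(-0.1154-0.3050i)  (+0.0347+0.3064i)·(+0.1592-0.2305i)  (-0.3597-0.4884i)·(-0.1681+0.0000i)  (+0.4081+0.1793i)·(-0.1592-0.2305i)  (+0.5726-0.0621i)·(-0.1154+0.3050i)
Y_2^-1(R⁻¹ n̂) = +0.039504+0.180863i

Re=0.0395 Im=0.1809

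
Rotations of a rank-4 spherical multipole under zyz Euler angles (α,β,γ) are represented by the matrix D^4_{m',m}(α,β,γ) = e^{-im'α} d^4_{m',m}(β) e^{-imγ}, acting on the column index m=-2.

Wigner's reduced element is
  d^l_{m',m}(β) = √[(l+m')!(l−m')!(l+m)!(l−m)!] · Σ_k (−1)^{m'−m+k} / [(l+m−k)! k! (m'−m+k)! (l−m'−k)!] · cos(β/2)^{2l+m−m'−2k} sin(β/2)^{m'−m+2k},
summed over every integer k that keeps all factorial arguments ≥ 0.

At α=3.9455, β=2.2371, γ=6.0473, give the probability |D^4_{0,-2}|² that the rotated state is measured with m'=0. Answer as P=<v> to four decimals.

First d^4_{0,-2}(β=2.2371), then the phase factors e^{-i(0)α} and e^{-i(-2)γ}:
With c≡cos(β/2)=0.436987 and s≡sin(β/2)=0.899468, N=[24·24·2·720]^{1/2}=910.735966
The bounds max(0,m−m')=0 and min(l+m,l−m')=2 give 3 terms
  k=0: (−1)^2·910.7360/(96)·0.4370^6·0.8995^2 = +0.053445
  k=1: (−1)^3·910.7360/(36)·0.4370^4·0.8995^4 = -0.603819
  k=2: (−1)^4·910.7360/(96)·0.4370^2·0.8995^6 = +0.959339
d^4_{0,-2}(2.2371) = +0.053445 -0.603819 +0.959339 = +0.408964
|D^4_{0,-2}|² = |d^4_{0,-2}(β)|² = (+0.408964)² = 0.167252 (the z-rotation phases have unit modulus)

P=0.1673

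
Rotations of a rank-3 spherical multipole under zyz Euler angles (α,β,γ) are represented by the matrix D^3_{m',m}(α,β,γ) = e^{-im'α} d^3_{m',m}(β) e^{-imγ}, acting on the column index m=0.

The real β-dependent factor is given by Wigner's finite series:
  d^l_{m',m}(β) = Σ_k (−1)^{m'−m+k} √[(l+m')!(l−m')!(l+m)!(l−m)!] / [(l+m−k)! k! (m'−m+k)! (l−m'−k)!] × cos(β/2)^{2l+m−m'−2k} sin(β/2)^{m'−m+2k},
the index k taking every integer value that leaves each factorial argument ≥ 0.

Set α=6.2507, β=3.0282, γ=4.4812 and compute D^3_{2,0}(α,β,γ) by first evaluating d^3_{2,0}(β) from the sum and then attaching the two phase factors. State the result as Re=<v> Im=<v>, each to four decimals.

Re=-0.0174 Im=-0.0011

Split into d^3_{2,0}(β=3.0282) × two z-phases.
Half-angle: c=0.056666, s=0.998393. N=√(120·1·6·6)=65.726707
The bounds max(0,m−m')=0 and min(l+m,l−m')=1 give 2 terms
  k=0: (−1)^2·65.7267/(12)·0.0567^4·0.9984^2 = +0.000056
  k=1: (−1)^3·65.7267/(12)·0.0567^2·0.9984^4 = -0.017475
d^3_{2,0}(3.0282) = +0.000056 -0.017475 = -0.017418
D = (+0.997890+0.064925i)·(-0.017418)·(+1.000000+0.000000i) = -0.017382-0.001131i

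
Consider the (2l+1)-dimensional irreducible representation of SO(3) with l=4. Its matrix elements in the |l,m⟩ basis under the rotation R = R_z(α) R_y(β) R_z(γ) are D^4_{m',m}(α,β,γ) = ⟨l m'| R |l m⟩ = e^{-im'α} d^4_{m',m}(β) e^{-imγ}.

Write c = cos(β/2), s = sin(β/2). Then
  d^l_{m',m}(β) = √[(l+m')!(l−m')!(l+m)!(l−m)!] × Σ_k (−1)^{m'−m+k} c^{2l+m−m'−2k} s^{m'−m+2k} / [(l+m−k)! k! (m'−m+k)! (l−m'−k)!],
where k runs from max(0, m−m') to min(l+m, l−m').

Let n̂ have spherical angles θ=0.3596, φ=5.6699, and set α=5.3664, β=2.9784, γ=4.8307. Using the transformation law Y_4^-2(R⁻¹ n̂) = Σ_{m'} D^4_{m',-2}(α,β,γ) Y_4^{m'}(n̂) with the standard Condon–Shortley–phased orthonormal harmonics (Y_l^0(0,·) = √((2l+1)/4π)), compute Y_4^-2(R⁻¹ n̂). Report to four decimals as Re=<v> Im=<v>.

Re=-0.2762 Im=-0.2166

Need the full column D^4_{m',-2} for m'=−4..4 at α=5.3664, β=2.9784, γ=4.8307.
cos(β/2)=0.081506, sin(β/2)=0.996673
d^4_{-4,-2}: single k=2 term ⇒ +0.000002;  D = +0.000001-0.000000i
d^4_{-3,-2}: k∈[1..2] ⇒ +0.000000 -0.000040 = -0.000040;  D = -0.000032-0.000023i
d^4_{-2,-2}: k∈[0..2] ⇒ +0.000000 -0.000003 +0.000653 = +0.000650;  D = +0.000017+0.000649i
d^4_{-1,-2}: k∈[0..2] ⇒ -0.000000 +0.000076 -0.007531 = -0.007455;  D = +0.005796-0.004689i
d^4_{0,-2}: k∈[0..2] ⇒ +0.000003 -0.001102 +0.061775 = +0.060676;  D = -0.058986-0.014224i
d^4_{1,-2}: k∈[0..2] ⇒ -0.000050 +0.011296 -0.337826 = -0.326580;  D = +0.132387+0.298544i
d^4_{2,-2}: k∈[0..2] ⇒ +0.000653 -0.078140 +0.973691 = +0.896204;  D = +0.429188-0.786752i
d^4_{3,-2}: k∈[0..1] ⇒ -0.005977 +0.297935 = +0.291957;  D = +0.288474-0.044961i
d^4_{4,-2}: single k=0 term ⇒ +0.034457;  D = +0.024924+0.023792i
Y_4^{m'}(θ=0.3596,φ=5.6699) and Σ D·Y over m':
  (+0.0000-0.0000i)·(-0.0052+0.0043i)  (-0.0000-0.0000i)·(-0.0136+0.0492i)  (+0.0000+0.0006i)·(+0.0718+0.2002i)  (+0.0058-0.0047i)·(+0.3993+0.2810i)  (-0.0590-0.0142i)·(+0.3791+0.0000i)  (+0.1324+0.2985i)·(-0.3993+0.2810i)  (+0.4292-0.7868i)·(+0.0718-0.2002i)  (+0.2885-0.0450i)·(+0.0136+0.0492i)  (+0.0249+0.0238i)·(-0.0052-0.0043i)
Y_4^-2(R⁻¹ n̂) = -0.276191-0.216594i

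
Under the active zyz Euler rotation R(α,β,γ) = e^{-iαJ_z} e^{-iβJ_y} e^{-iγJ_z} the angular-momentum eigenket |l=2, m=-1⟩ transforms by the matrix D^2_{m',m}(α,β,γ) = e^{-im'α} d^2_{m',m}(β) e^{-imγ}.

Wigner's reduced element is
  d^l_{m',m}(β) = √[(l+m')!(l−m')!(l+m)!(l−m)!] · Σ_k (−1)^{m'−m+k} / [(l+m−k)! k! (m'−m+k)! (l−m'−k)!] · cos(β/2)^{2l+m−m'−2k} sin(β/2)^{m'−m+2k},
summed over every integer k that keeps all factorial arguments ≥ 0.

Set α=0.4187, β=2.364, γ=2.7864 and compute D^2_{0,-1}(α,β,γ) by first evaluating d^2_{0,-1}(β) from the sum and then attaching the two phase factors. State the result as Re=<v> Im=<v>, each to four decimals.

Re=-0.5741 Im=0.2129

First d^2_{0,-1}(β=2.364), then the phase factors e^{-i(0)α} and e^{-i(-1)γ}:
With c≡cos(β/2)=0.379075 and s≡sin(β/2)=0.925366, N=[2·2·1·6]^{1/2}=4.898979
The bounds max(0,m−m')=0 and min(l+m,l−m')=1 give 2 terms
  k=0: (−1)^1·4.8990/(2)·0.3791^3·0.9254^1 = -0.123471
  k=1: (−1)^2·4.8990/(2)·0.3791^1·0.9254^3 = +0.735769
d^2_{0,-1}(2.364) = -0.123471 +0.735769 = +0.612298
D = (+1.000000+0.000000i)·(+0.612298)·(-0.937580+0.347771i) = -0.574078+0.212939i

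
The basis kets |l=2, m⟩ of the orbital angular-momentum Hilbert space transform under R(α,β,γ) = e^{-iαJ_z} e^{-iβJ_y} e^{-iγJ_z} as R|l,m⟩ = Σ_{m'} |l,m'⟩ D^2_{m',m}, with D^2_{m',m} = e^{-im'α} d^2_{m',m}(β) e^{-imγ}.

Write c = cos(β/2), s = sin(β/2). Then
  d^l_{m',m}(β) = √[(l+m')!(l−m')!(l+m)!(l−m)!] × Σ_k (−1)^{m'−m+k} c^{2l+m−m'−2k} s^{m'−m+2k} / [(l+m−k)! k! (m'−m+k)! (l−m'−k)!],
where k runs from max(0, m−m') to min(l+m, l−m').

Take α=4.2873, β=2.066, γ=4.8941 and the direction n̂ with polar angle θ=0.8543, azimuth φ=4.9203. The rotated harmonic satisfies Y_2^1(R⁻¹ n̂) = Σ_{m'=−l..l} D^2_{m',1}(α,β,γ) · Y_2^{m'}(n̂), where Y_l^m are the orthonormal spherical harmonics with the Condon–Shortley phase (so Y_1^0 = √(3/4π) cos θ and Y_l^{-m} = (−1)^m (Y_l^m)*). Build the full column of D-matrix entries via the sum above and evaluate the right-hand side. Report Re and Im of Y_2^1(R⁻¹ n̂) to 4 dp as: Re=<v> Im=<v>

Need the full column D^2_{m',1} for m'=−2..2 at α=4.2873, β=2.066, γ=4.8941.
cos(β/2)=0.512245, sin(β/2)=0.858840
d^2_{-2,1}: single k=3 term ⇒ +0.648998;  D = -0.557016-0.333065i
d^2_{-1,1}: k∈[2..3] ⇒ +0.580631 -0.544062 = +0.036569;  D = +0.030041-0.020853i
d^2_{0,1}: k∈[1..2] ⇒ +0.282761 -0.794857 = -0.512096;  D = -0.092542-0.503665i
d^2_{1,1}: k∈[0..1] ⇒ +0.068851 -0.580631 = -0.511780;  D = +0.496698+0.123330i
d^2_{2,1}: single k=0 term ⇒ -0.230874;  D = -0.143092+0.181183i
Y_2^{m'}(θ=0.8543,φ=4.9203) and Σ D·Y over m':
  (-0.5570-0.3331i)·(-0.2009+0.0887i)  (+0.0300-0.0209i)·(+0.0790+0.3744i)  (-0.0925-0.5037i)·(+0.0927+0.0000i)  (+0.4967+0.1233i)·(-0.0790+0.3744i)  (-0.1431+0.1812i)·(-0.2009-0.0887i)
Y_2^1(R⁻¹ n̂) = +0.102517+0.132907i

Re=0.1025 Im=0.1329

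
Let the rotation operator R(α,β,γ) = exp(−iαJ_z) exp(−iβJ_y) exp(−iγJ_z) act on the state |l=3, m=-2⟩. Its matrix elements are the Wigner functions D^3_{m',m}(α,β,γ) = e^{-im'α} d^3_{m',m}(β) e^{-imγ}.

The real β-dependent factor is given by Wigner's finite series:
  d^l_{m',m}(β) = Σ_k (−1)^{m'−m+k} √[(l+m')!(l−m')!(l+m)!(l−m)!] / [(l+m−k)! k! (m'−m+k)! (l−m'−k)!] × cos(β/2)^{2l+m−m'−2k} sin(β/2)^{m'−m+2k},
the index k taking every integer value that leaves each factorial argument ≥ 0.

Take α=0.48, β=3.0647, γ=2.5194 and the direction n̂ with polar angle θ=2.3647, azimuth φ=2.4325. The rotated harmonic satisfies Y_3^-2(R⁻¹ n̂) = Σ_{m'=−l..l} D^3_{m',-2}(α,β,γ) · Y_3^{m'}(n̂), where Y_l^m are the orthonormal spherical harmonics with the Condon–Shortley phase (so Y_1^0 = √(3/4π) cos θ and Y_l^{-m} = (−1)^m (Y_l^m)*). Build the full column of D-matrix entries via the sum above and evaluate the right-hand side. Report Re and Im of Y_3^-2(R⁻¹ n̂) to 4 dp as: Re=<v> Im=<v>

Re=-0.3476 Im=0.1238

Need the full column D^3_{m',-2} for m'=−3..3 at α=0.48, β=3.0647, γ=2.5194.
cos(β/2)=0.038437, sin(β/2)=0.999261
d^3_{-3,-2}: single k=1 term ⇒ +0.000000;  D = +0.000000+0.000000i
d^3_{-2,-2}: k∈[0..1] ⇒ +0.000000 -0.000011 = -0.000011;  D = -0.000010+0.000003i
d^3_{-1,-2}: k∈[0..1] ⇒ -0.000000 +0.000358 = +0.000358;  D = +0.000258-0.000248i
d^3_{0,-2}: k∈[0..1] ⇒ +0.000012 -0.008068 = -0.008056;  D = -0.002583+0.007631i
d^3_{1,-2}: k∈[0..1] ⇒ -0.000358 +0.121100 = +0.120741;  D = -0.018472-0.119320i
d^3_{2,-2}: k∈[0..1] ⇒ +0.007365 -0.995574 = -0.988209;  D = +0.585060+0.796406i
d^3_{3,-2}: single k=0 term ⇒ -0.093803;  D = +0.084169+0.041409i
Y_3^{m'}(θ=2.3647,φ=2.4325) and Σ D·Y over m':
  (+0.0000+0.0000i)·(+0.0759-0.1221i)  (-0.0000+0.0000i)·(-0.0545-0.3540i)  (+0.0003-0.0002i)·(-0.2652-0.2276i)  (-0.0026+0.0076i)·(+0.1217+0.0000i)  (-0.0185-0.1193i)·(+0.2652-0.2276i)  (+0.5851+0.7964i)·(-0.0545+0.3540i)  (+0.0842+0.0414i)·(-0.0759-0.1221i)
Y_3^-2(R⁻¹ n̂) = -0.347633+0.123835i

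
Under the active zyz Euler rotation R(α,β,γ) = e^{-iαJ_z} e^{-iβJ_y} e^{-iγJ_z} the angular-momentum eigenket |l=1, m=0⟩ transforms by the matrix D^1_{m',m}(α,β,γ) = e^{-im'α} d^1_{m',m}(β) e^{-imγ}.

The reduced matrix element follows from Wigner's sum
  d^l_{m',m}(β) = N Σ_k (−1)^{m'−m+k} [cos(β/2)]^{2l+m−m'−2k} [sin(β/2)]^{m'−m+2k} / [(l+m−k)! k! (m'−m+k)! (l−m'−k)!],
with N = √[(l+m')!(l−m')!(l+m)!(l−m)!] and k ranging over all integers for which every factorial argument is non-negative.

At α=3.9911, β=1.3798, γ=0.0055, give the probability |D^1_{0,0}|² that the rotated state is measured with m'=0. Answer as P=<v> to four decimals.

P=0.0360

First d^1_{0,0}(β=1.3798), then the phase factors e^{-i(0)α} and e^{-i(0)γ}:
c=cos(1.3798/2)=0.771310, s=sin(1.3798/2)=0.636460; N=√[1·1·1·1]=1.000000
k∈{0,1} keeps every argument non-negative
  k=0: (−1)^0·1.0000/(1)·0.7713^2·0.6365^0 = +0.594919
  k=1: (−1)^1·1.0000/(1)·0.7713^0·0.6365^2 = -0.405081
d^1_{0,0}(1.3798) = +0.594919 -0.405081 = +0.189837
|D^1_{0,0}|² = |d^1_{0,0}(β)|² = (+0.189837)² = 0.036038 (the z-rotation phases have unit modulus)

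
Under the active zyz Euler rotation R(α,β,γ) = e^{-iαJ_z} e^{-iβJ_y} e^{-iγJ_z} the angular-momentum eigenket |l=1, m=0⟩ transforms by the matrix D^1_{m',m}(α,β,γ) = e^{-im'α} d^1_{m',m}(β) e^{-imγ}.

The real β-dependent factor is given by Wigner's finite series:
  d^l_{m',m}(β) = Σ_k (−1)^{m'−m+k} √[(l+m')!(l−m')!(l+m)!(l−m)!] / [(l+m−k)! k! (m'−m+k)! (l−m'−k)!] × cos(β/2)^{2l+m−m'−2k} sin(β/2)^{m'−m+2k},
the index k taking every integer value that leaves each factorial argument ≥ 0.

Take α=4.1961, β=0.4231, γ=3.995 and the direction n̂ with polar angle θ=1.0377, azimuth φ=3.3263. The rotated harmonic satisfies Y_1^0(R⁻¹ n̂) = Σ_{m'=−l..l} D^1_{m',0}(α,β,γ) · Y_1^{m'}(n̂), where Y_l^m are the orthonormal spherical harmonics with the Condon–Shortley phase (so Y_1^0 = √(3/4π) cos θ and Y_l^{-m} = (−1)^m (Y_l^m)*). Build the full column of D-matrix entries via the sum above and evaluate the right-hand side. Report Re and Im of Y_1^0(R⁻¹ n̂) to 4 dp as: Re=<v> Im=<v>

Re=0.3379 Im=0.0000

Need the full column D^1_{m',0} for m'=−1..1 at α=4.1961, β=0.4231, γ=3.995.
cos(β/2)=0.977707, sin(β/2)=0.209976
d^1_{-1,0}: single k=1 term ⇒ +0.290330;  D = -0.143323-0.252488i
d^1_{0,0}: k∈[0..1] ⇒ +0.955910 -0.044090 = +0.911820;  D = +0.911820+0.000000i
d^1_{1,0}: single k=0 term ⇒ -0.290330;  D = +0.143323-0.252488i
Y_1^{m'}(θ=1.0377,φ=3.3263) and Σ D·Y over m':
  (-0.1433-0.2525i)·(-0.2925+0.0546i)  (+0.9118+0.0000i)·(+0.2483+0.0000i)  (+0.1433-0.2525i)·(+0.2925+0.0546i)
Y_1^0(R⁻¹ n̂) = +0.337851+0.000000i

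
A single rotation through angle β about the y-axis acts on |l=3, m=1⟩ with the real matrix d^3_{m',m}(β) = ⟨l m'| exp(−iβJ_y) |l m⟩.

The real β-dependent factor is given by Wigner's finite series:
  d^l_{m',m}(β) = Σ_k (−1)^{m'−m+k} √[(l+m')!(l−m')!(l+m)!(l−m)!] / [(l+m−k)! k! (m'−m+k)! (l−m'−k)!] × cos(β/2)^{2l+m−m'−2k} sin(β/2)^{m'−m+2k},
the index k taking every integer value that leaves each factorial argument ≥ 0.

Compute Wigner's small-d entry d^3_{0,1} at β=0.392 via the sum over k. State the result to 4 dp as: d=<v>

d^3_{0,1}(β=0.392) via Wigner's sum:
c=cos(0.392/2)=0.980853, s=sin(0.392/2)=0.194747; N=√[6·6·24·2]=41.569219
k: max(0,(1)−(0))=1 … min(3+(1),3−(0))=3
  k=1: (−1)^0·41.5692/(12)·0.9809^5·0.1947^1 = +0.612467
  k=2: (−1)^1·41.5692/(4)·0.9809^3·0.1947^3 = -0.072434
  k=3: (−1)^2·41.5692/(12)·0.9809^1·0.1947^5 = +0.000952
d^3_{0,1}(0.392) = +0.612467 -0.072434 +0.000952 = +0.540986

d=0.5410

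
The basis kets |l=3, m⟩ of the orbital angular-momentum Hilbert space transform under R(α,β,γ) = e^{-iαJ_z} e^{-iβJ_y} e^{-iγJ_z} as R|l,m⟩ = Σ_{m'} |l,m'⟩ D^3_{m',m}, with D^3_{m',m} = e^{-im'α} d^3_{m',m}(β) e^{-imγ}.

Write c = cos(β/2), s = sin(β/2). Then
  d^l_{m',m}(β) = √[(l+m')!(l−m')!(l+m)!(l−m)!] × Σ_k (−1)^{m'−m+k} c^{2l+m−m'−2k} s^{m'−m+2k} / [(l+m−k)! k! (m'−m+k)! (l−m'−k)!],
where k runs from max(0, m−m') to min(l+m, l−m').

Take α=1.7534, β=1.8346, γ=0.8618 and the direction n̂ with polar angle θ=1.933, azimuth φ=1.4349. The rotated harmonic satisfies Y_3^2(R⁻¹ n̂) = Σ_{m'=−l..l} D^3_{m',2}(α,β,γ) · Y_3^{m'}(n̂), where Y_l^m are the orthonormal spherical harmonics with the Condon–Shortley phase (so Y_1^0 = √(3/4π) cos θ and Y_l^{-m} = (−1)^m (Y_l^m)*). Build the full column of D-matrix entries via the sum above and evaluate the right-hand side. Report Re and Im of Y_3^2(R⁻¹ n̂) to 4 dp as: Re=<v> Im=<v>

Need the full column D^3_{m',2} for m'=−3..3 at α=1.7534, β=1.8346, γ=0.8618.
cos(β/2)=0.607966, sin(β/2)=0.793963
d^3_{-3,2}: single k=5 term ⇒ +0.469847;  D = -0.433666-0.180804i
d^3_{-2,2}: k∈[4..5] ⇒ +0.734395 -0.250496 = +0.483899;  D = -0.102011+0.473024i
d^3_{-1,2}: k∈[3..4] ⇒ +0.711326 -0.606570 = +0.104757;  D = +0.104710+0.003121i
d^3_{0,2}: k∈[2..3] ⇒ +0.471714 -0.804490 = -0.332776;  D = +0.050652+0.328898i
d^3_{1,2}: k∈[1..2] ⇒ +0.208544 -0.711326 = -0.502783;  D = +0.474766-0.165493i
d^3_{2,2}: k∈[0..1] ⇒ +0.050498 -0.430614 = -0.380116;  D = -0.188215-0.330247i
d^3_{3,2}: single k=0 term ⇒ -0.161537;  D = -0.123486+0.104141i
Y_3^{m'}(θ=1.933,φ=1.4349) and Σ D·Y over m':
  (-0.4337-0.1808i)·(-0.1353+0.3132i)  (-0.1020+0.4730i)·(+0.3050+0.0850i)  (+0.1047+0.0031i)·(-0.0152+0.1115i)  (+0.0507+0.3289i)·(+0.3137+0.0000i)  (+0.4748-0.1655i)·(+0.0152+0.1115i)  (-0.1882-0.3302i)·(+0.3050-0.0850i)  (-0.1235+0.1041i)·(+0.1353+0.3132i)
Y_3^2(R⁻¹ n̂) = -0.051221+0.080106i

Re=-0.0512 Im=0.0801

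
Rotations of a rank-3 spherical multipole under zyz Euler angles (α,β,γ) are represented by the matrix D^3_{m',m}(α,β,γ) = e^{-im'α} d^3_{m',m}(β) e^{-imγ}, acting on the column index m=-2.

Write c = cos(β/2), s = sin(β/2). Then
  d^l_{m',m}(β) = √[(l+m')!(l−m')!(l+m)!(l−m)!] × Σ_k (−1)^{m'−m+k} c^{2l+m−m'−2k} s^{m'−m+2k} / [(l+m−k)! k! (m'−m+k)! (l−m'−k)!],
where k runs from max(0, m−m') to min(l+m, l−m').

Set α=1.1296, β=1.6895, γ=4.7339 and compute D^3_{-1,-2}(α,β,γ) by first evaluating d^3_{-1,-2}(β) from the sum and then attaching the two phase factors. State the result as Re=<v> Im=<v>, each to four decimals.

Re=-0.1818 Im=-0.4323

Split into d^3_{-1,-2}(β=1.6895) × two z-phases.
Half-angle: c=0.663918, s=0.747805. N=√(2·24·1·120)=75.894664
k: max(0,(-2)−(-1))=0 … min(3+(-2),3−(-1))=1
  k=0: (−1)^1·75.8947/(24)·0.6639^5·0.7478^1 = -0.305043
  k=1: (−1)^2·75.8947/(12)·0.6639^3·0.7478^3 = +0.773997
d^3_{-1,-2}(1.6895) = -0.305043 +0.773997 = +0.468954
D = (+0.427022+0.904241i)·(+0.468954)·(-0.999075-0.043009i) = -0.181830-0.432267i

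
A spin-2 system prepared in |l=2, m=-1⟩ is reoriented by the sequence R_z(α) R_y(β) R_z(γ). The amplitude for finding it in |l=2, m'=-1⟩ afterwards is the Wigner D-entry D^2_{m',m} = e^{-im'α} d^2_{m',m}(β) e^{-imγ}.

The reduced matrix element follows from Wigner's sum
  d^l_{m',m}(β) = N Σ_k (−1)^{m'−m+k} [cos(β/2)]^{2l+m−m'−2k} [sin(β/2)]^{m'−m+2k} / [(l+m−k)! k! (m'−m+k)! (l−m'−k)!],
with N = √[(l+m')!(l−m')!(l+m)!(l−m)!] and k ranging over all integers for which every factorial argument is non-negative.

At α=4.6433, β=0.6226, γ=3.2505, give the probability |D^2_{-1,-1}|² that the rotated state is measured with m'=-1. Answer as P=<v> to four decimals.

P=0.3205

First d^2_{-1,-1}(β=0.6226), then the phase factors e^{-i(-1)α} and e^{-i(-1)γ}:
Half-angle: c=0.951936, s=0.306296. N=√(1·6·1·6)=6.000000
Admissible k: 0..1 (factorial args all ≥0)
  k=0: (−1)^0·6.0000/(6)·0.9519^4·0.3063^0 = +0.821167
  k=1: (−1)^1·6.0000/(2)·0.9519^2·0.3063^2 = -0.255047
d^2_{-1,-1}(0.6226) = +0.821167 -0.255047 = +0.566119
|D^2_{-1,-1}|² = |d^2_{-1,-1}(β)|² = (+0.566119)² = 0.320491 (the z-rotation phases have unit modulus)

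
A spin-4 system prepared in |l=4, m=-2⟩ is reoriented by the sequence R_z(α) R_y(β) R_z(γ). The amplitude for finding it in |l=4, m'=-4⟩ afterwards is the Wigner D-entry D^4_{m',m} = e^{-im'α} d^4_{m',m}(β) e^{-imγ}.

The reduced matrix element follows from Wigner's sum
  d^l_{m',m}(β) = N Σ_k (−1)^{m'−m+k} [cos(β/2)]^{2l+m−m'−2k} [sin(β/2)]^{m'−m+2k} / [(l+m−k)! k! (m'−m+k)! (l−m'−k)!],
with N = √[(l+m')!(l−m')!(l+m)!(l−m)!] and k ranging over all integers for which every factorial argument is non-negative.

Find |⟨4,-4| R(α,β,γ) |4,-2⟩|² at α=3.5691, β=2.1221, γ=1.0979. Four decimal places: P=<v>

D^4_{-4,-2}(3.5691,2.1221,1.0979) = e^{-i·-4·3.5691}·d^4_{-4,-2}(2.1221)·e^{-i·-2·1.0979}. Compute d first:
c=cos(2.1221/2)=0.487956, s=sin(2.1221/2)=0.872868; N=√[1·40320·2·720]=7619.763776
Admissible k: 2..2 (factorial args all ≥0)
  k=2: (−1)^0·7619.7638/(1440)·0.4880^6·0.8729^2 = +0.054420
d^4_{-4,-2}(2.1221) = +0.054420
|D^4_{-4,-2}|² = |d^4_{-4,-2}(β)|² = (+0.054420)² = 0.002962 (the z-rotation phases have unit modulus)

P=0.0030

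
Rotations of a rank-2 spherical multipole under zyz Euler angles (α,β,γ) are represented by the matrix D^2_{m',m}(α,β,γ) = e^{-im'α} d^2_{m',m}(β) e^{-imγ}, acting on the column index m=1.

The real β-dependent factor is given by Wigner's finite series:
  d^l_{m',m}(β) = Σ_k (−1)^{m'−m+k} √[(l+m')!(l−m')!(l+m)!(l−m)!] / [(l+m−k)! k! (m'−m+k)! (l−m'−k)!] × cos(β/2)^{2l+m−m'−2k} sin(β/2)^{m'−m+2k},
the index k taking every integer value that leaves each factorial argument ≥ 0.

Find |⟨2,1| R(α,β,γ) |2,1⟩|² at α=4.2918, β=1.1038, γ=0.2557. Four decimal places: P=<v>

Split into d^2_{1,1}(β=1.1038) × two z-phases.
With c≡cos(β/2)=0.851530 and s≡sin(β/2)=0.524306, N=[6·1·6·1]^{1/2}=6.000000
Admissible k: 0..1 (factorial args all ≥0)
  k=0: (−1)^0·6.0000/(6)·0.8515^4·0.5243^0 = +0.525775
  k=1: (−1)^1·6.0000/(2)·0.8515^2·0.5243^2 = -0.597986
d^2_{1,1}(1.1038) = +0.525775 -0.597986 = -0.072211
|D^2_{1,1}|² = |d^2_{1,1}(β)|² = (-0.072211)² = 0.005214 (the z-rotation phases have unit modulus)

P=0.0052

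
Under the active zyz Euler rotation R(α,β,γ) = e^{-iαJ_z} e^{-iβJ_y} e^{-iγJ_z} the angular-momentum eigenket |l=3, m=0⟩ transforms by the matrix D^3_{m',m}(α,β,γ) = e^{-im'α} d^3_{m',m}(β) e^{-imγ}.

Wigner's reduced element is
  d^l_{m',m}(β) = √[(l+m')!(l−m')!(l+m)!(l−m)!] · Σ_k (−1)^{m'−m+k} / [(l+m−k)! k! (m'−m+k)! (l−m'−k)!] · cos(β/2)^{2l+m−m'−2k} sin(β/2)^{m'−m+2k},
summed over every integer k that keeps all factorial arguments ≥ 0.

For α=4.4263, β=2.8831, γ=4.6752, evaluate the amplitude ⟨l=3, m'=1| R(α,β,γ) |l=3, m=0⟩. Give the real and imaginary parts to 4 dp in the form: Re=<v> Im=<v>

Re=0.1147 Im=-0.3901

First d^3_{1,0}(β=2.8831), then the phase factors e^{-i(1)α} and e^{-i(0)γ}:
Half-angle: c=0.128887, s=0.991659. N=√(24·2·6·6)=41.569219
Admissible k: 0..2 (factorial args all ≥0)
  k=0: (−1)^1·41.5692/(12)·0.1289^5·0.9917^1 = -0.000122
  k=1: (−1)^2·41.5692/(4)·0.1289^3·0.9917^3 = +0.021698
  k=2: (−1)^3·41.5692/(12)·0.1289^1·0.9917^5 = -0.428165
d^3_{1,0}(2.8831) = -0.000122 +0.021698 -0.428165 = -0.406589
Attach z-rotation phases: D = e^{-i(1)(4.4263)}·(-0.406589)·e^{-i(0)(4.6752)} = +0.114740-0.390063i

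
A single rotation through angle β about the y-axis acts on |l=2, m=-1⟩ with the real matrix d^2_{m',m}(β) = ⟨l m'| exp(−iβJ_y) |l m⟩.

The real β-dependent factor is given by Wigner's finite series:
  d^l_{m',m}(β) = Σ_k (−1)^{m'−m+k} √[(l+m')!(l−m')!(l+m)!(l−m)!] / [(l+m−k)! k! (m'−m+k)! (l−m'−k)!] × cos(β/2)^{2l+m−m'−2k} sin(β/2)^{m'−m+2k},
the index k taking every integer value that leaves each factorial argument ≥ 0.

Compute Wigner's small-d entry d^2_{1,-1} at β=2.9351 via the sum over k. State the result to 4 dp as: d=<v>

d^2_{1,-1}(β=2.9351) via Wigner's sum:
c=cos(2.9351/2)=0.103063, s=sin(2.9351/2)=0.994675; N=√[6·1·1·6]=6.000000
k∈{0,1} keeps every argument non-negative
  k=0: (−1)^2·6.0000/(2)·0.1031^2·0.9947^2 = +0.031527
  k=1: (−1)^3·6.0000/(6)·0.1031^0·0.9947^4 = -0.978869
d^2_{1,-1}(2.9351) = +0.031527 -0.978869 = -0.947341

d=-0.9473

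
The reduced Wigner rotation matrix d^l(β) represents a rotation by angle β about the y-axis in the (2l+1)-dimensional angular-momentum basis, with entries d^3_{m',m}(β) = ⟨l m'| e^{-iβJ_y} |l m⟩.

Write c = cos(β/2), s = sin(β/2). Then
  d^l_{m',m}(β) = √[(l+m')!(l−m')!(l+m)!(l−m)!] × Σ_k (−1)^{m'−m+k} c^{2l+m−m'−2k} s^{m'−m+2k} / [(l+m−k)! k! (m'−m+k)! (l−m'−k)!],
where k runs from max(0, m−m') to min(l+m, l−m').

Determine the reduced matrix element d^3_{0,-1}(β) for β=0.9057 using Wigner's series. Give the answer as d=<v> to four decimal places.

d=-0.3081

d^3_{0,-1}(β=0.9057) via Wigner's sum:
Half-angle: c=0.899204, s=0.437530. N=√(6·6·2·24)=41.569219
k: max(0,(-1)−(0))=0 … min(3+(-1),3−(0))=2
  k=0: (−1)^1·41.5692/(12)·0.8992^5·0.4375^1 = -0.891023
  k=1: (−1)^2·41.5692/(4)·0.8992^3·0.4375^3 = +0.632863
  k=2: (−1)^3·41.5692/(12)·0.8992^1·0.4375^5 = -0.049945
d^3_{0,-1}(0.9057) = -0.891023 +0.632863 -0.049945 = -0.308105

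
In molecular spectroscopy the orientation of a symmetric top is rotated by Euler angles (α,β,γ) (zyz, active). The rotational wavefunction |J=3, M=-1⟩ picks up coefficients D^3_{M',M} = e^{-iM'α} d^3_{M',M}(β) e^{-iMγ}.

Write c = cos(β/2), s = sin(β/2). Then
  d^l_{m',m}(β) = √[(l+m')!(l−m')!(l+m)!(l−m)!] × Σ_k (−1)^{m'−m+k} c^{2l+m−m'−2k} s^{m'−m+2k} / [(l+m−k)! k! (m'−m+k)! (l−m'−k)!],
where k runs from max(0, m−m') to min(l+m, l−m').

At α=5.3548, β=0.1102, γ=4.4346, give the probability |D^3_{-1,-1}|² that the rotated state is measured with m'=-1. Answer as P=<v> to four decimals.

P=0.9348

Split into d^3_{-1,-1}(β=0.1102) × two z-phases.
c=cos(0.1102/2)=0.998482, s=sin(0.1102/2)=0.055072; N=√[2·24·2·24]=48.000000
k∈{0,1,2} keeps every argument non-negative
  k=0: (−1)^0·48.0000/(48)·0.9985^6·0.0551^0 = +0.990929
  k=1: (−1)^1·48.0000/(6)·0.9985^4·0.0551^2 = -0.024117
  k=2: (−1)^2·48.0000/(8)·0.9985^2·0.0551^4 = +0.000055
d^3_{-1,-1}(0.1102) = +0.990929 -0.024117 +0.000055 = +0.966867
|D^3_{-1,-1}|² = |d^3_{-1,-1}(β)|² = (+0.966867)² = 0.934832 (the z-rotation phases have unit modulus)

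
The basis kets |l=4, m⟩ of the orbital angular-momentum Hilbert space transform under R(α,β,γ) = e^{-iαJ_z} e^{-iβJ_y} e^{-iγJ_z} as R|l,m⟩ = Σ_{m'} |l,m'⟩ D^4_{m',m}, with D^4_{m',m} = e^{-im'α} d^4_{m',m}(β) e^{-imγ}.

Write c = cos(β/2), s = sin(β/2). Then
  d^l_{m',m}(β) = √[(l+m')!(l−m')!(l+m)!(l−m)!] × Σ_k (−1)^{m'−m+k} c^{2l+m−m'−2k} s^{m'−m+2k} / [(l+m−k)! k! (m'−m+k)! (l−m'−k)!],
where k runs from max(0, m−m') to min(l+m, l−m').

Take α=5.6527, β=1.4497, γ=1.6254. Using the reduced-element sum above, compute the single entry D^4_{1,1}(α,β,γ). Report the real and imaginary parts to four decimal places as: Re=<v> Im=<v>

Re=0.1540 Im=-0.2371

First d^4_{1,1}(β=1.4497), then the phase factors e^{-i(1)α} and e^{-i(1)γ}:
With c≡cos(β/2)=0.748599 and s≡sin(β/2)=0.663023, N=[120·6·120·6]^{1/2}=720.000000
The bounds max(0,m−m')=0 and min(l+m,l−m')=3 give 4 terms
  k=0: (−1)^0·720.0000/(720)·0.7486^8·0.6630^0 = +0.098626
  k=1: (−1)^1·720.0000/(48)·0.7486^6·0.6630^2 = -1.160496
  k=2: (−1)^2·720.0000/(24)·0.7486^4·0.6630^4 = +1.820676
  k=3: (−1)^3·720.0000/(72)·0.7486^2·0.6630^6 = -0.476070
d^4_{1,1}(1.4497) = +0.098626 -1.160496 +1.820676 -0.476070 = +0.282737
Attach z-rotation phases: D = e^{-i(1)(5.6527)}·(+0.282737)·e^{-i(1)(1.6254)} = +0.153971-0.237135i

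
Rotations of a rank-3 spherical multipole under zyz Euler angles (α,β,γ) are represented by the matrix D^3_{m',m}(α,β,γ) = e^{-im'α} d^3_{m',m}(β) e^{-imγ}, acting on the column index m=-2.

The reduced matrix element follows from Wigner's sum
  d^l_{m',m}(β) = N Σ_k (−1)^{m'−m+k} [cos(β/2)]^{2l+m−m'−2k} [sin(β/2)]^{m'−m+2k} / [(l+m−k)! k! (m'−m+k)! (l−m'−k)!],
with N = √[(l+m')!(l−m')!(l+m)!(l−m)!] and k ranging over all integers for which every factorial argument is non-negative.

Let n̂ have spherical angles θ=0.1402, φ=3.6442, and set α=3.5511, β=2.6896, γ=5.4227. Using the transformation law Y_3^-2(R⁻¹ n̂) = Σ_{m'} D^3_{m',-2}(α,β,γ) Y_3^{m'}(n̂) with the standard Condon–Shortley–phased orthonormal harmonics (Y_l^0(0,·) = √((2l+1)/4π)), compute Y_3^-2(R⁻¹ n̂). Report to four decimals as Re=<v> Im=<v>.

Re=0.0273 Im=0.2625

Need the full column D^3_{m',-2} for m'=−3..3 at α=3.5511, β=2.6896, γ=5.4227.
cos(β/2)=0.224077, sin(β/2)=0.974571
d^3_{-3,-2}: single k=1 term ⇒ +0.001349;  D = -0.001188+0.000638i
d^3_{-2,-2}: k∈[0..1] ⇒ +0.000127 -0.011973 = -0.011846;  D = -0.007345+0.009294i
d^3_{-1,-2}: k∈[0..1] ⇒ -0.001741 +0.065867 = +0.064126;  D = -0.016444+0.061981i
d^3_{0,-2}: k∈[0..1] ⇒ +0.013115 -0.248091 = -0.234976;  D = +0.035155+0.232331i
d^3_{1,-2}: k∈[0..1] ⇒ -0.065867 +0.622969 = +0.557102;  D = +0.295775+0.472102i
d^3_{2,-2}: k∈[0..1] ⇒ +0.226475 -0.856805 = -0.630329;  D = +0.519660+0.356746i
d^3_{3,-2}: single k=0 term ⇒ -0.482550;  D = -0.473673-0.092129i
Y_3^{m'}(θ=0.1402,φ=3.6442) and Σ D·Y over m':
  (-0.0012+0.0006i)·(-0.0001+0.0011i)  (-0.0073+0.0093i)·(+0.0106-0.0167i)  (-0.0164+0.0620i)·(-0.1544+0.0849i)  (+0.0352+0.2323i)·(+0.7030+0.0000i)  (+0.2958+0.4721i)·(+0.1544+0.0849i)  (+0.5197+0.3567i)·(+0.0106+0.0167i)  (-0.4737-0.0921i)·(+0.0001+0.0011i)
Y_3^-2(R⁻¹ n̂) = +0.027289+0.262494i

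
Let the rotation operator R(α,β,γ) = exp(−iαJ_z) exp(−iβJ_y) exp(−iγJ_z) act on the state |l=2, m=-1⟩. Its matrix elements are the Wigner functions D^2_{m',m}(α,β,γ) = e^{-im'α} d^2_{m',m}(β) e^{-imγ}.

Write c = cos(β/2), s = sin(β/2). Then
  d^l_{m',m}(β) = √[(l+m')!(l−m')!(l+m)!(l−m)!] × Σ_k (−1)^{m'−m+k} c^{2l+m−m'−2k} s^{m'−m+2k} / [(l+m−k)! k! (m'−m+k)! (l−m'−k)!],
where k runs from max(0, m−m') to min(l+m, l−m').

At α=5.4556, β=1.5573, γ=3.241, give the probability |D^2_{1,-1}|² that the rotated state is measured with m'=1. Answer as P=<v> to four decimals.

D^2_{1,-1}(5.4556,1.5573,3.241) = e^{-i·1·5.4556}·d^2_{1,-1}(1.5573)·e^{-i·-1·3.241}. Compute d first:
Half-angle: c=0.711862, s=0.702319. N=√(6·1·1·6)=6.000000
k∈{0,1} keeps every argument non-negative
  k=0: (−1)^2·6.0000/(2)·0.7119^2·0.7023^2 = +0.749863
  k=1: (−1)^3·6.0000/(6)·0.7119^0·0.7023^4 = -0.243298
d^2_{1,-1}(1.5573) = +0.749863 -0.243298 = +0.506566
|D^2_{1,-1}|² = |d^2_{1,-1}(β)|² = (+0.506566)² = 0.256609 (the z-rotation phases have unit modulus)

P=0.2566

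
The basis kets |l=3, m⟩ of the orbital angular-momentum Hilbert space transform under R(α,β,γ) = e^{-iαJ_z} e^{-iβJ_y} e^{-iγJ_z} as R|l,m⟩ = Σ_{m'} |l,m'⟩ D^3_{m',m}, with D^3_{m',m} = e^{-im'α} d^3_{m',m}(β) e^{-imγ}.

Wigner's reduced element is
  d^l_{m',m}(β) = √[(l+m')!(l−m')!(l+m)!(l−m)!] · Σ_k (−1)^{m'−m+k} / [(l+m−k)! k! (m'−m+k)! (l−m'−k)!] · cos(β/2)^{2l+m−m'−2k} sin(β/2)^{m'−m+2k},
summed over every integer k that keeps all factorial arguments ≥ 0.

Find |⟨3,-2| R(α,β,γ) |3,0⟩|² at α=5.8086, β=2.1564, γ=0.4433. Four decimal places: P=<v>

Split into d^3_{-2,0}(β=2.1564) × two z-phases.
With c≡cos(β/2)=0.472915 and s≡sin(β/2)=0.881108, N=[1·120·6·6]^{1/2}=65.726707
Admissible k: 2..3 (factorial args all ≥0)
  k=2: (−1)^0·65.7267/(12)·0.4729^4·0.8811^2 = +0.212692
  k=3: (−1)^1·65.7267/(12)·0.4729^2·0.8811^4 = -0.738318
d^3_{-2,0}(2.1564) = +0.212692 -0.738318 = -0.525626
|D^3_{-2,0}|² = |d^3_{-2,0}(β)|² = (-0.525626)² = 0.276283 (the z-rotation phases have unit modulus)

P=0.2763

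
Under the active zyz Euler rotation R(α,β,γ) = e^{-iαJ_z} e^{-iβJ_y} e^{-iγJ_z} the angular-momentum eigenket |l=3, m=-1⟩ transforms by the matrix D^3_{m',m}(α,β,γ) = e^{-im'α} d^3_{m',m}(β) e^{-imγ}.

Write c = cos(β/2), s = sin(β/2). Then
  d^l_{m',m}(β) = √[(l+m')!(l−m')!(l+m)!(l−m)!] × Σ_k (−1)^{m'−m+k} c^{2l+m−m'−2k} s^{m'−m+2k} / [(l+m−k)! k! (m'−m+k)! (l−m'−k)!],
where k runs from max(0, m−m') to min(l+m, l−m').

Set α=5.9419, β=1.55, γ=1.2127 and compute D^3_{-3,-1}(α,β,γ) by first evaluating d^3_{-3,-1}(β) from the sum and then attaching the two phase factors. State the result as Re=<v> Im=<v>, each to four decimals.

Split into d^3_{-3,-1}(β=1.55) × two z-phases.
c=cos(1.55/2)=0.714421, s=sin(1.55/2)=0.699716; N=√[1·720·2·24]=185.903201
The bounds max(0,m−m')=2 and min(l+m,l−m')=2 give 1 term
  k=2: (−1)^0·185.9032/(48)·0.7144^4·0.6997^2 = +0.493976
d^3_{-3,-1}(1.55) = +0.493976
Attach z-rotation phases: D = e^{-i(-3)(5.9419)}·(+0.493976)·e^{-i(-1)(1.2127)} = +0.485195+0.092731i

Re=0.4852 Im=0.0927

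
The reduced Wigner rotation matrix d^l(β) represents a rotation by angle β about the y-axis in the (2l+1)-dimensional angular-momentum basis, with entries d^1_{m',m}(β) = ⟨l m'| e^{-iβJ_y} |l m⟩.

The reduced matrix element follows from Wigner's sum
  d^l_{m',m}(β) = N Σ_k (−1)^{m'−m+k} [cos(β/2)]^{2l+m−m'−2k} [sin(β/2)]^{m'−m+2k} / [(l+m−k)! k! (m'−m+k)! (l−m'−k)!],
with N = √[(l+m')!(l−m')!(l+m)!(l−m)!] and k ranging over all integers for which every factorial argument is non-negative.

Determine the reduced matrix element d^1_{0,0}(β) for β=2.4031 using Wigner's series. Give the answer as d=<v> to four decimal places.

d=-0.7395

d^1_{0,0}(β=2.4031) via Wigner's sum:
Half-angle: c=0.360913, s=0.932600. N=√(1·1·1·1)=1.000000
k: max(0,(0)−(0))=0 … min(1+(0),1−(0))=1
  k=0: (−1)^0·1.0000/(1)·0.3609^2·0.9326^0 = +0.130258
  k=1: (−1)^1·1.0000/(1)·0.3609^0·0.9326^2 = -0.869742
d^1_{0,0}(2.4031) = +0.130258 -0.869742 = -0.739484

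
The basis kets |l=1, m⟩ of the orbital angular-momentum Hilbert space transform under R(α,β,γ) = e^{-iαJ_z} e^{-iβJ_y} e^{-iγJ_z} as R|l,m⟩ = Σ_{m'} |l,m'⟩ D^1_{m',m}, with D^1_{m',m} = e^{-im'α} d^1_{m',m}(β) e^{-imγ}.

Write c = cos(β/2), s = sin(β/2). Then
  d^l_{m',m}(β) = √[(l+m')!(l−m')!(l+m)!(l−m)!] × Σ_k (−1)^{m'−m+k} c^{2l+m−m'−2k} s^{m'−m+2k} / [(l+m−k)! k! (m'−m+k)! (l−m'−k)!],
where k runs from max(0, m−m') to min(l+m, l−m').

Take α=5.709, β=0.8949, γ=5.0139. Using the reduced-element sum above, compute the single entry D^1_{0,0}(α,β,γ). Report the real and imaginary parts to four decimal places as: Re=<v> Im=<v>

Re=0.6256 Im=0.0000

D^1_{0,0}(5.709,0.8949,5.0139) = e^{-i·0·5.709}·d^1_{0,0}(0.8949)·e^{-i·0·5.0139}. Compute d first:
Half-angle: c=0.901553, s=0.432668. N=√(1·1·1·1)=1.000000
Admissible k: 0..1 (factorial args all ≥0)
  k=0: (−1)^0·1.0000/(1)·0.9016^2·0.4327^0 = +0.812798
  k=1: (−1)^1·1.0000/(1)·0.9016^0·0.4327^2 = -0.187202
d^1_{0,0}(0.8949) = +0.812798 -0.187202 = +0.625597
D = (+1.000000+0.000000i)·(+0.625597)·(+1.000000+0.000000i) = +0.625597+0.000000i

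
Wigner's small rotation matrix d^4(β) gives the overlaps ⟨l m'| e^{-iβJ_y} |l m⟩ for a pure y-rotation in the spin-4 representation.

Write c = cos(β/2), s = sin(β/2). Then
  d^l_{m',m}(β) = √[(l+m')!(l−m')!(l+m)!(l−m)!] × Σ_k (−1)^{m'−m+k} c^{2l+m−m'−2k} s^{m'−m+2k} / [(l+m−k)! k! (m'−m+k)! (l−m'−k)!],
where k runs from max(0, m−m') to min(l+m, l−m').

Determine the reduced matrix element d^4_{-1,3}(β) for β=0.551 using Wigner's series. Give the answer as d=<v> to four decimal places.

d=0.0591

d^4_{-1,3}(β=0.551) via Wigner's sum:
With c≡cos(β/2)=0.962289 and s≡sin(β/2)=0.272028, N=[6·120·5040·1]^{1/2}=1904.940944
k: max(0,(3)−(-1))=4 … min(4+(3),4−(-1))=5
  k=4: (−1)^0·1904.9409/(144)·0.9623^4·0.2720^4 = +0.062115
  k=5: (−1)^1·1904.9409/(240)·0.9623^2·0.2720^6 = -0.002978
d^4_{-1,3}(0.551) = +0.062115 -0.002978 = +0.059137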